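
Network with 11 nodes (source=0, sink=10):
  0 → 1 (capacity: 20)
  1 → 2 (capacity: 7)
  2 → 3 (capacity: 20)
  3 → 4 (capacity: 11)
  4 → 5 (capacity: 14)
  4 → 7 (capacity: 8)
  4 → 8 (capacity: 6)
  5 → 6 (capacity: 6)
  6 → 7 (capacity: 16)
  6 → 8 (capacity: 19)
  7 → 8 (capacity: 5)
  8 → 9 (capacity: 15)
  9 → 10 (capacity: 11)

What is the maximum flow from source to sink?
Maximum flow = 7

Max flow: 7

Flow assignment:
  0 → 1: 7/20
  1 → 2: 7/7
  2 → 3: 7/20
  3 → 4: 7/11
  4 → 7: 1/8
  4 → 8: 6/6
  7 → 8: 1/5
  8 → 9: 7/15
  9 → 10: 7/11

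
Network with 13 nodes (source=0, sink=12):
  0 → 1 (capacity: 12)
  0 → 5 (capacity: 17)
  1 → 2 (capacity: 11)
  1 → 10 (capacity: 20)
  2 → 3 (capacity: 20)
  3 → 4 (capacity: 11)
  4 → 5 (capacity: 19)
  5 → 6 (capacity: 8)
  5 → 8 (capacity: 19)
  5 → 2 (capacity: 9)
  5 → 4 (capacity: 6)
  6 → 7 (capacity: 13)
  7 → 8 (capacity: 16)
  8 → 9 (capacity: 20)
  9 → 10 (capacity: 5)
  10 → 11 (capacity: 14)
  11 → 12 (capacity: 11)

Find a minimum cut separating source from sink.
Min cut value = 11, edges: (11,12)

Min cut value: 11
Partition: S = [0, 1, 2, 3, 4, 5, 6, 7, 8, 9, 10, 11], T = [12]
Cut edges: (11,12)

By max-flow min-cut theorem, max flow = min cut = 11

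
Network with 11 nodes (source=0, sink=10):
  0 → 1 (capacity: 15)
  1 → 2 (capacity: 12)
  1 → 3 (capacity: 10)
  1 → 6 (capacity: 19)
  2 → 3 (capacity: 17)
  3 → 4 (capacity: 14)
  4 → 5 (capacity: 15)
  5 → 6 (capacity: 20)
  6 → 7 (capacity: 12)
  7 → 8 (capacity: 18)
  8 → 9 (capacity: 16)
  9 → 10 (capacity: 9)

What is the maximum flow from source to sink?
Maximum flow = 9

Max flow: 9

Flow assignment:
  0 → 1: 9/15
  1 → 6: 9/19
  6 → 7: 9/12
  7 → 8: 9/18
  8 → 9: 9/16
  9 → 10: 9/9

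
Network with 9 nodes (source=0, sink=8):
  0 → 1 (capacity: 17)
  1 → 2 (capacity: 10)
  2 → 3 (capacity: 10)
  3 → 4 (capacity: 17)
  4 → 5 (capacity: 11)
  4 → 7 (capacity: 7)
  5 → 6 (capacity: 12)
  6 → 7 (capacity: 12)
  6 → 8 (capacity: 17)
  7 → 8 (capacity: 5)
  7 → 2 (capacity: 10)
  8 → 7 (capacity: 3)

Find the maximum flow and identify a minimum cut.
Max flow = 10, Min cut edges: (2,3)

Maximum flow: 10
Minimum cut: (2,3)
Partition: S = [0, 1, 2], T = [3, 4, 5, 6, 7, 8]

Max-flow min-cut theorem verified: both equal 10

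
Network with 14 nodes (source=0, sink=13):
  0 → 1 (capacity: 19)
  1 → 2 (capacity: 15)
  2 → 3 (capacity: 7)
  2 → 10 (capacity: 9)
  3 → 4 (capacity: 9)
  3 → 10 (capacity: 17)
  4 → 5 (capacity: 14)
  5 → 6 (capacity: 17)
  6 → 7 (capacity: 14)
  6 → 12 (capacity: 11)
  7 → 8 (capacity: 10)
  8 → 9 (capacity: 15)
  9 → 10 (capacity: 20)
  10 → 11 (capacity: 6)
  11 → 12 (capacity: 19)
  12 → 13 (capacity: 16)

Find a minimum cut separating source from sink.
Min cut value = 13, edges: (2,3), (10,11)

Min cut value: 13
Partition: S = [0, 1, 2, 7, 8, 9, 10], T = [3, 4, 5, 6, 11, 12, 13]
Cut edges: (2,3), (10,11)

By max-flow min-cut theorem, max flow = min cut = 13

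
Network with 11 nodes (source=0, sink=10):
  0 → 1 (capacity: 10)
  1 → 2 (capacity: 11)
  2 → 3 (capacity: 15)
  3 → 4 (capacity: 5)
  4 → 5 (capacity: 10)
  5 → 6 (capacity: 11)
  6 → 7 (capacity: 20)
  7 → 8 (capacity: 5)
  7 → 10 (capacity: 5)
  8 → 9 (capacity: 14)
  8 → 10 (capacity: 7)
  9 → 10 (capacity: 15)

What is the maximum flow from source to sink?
Maximum flow = 5

Max flow: 5

Flow assignment:
  0 → 1: 5/10
  1 → 2: 5/11
  2 → 3: 5/15
  3 → 4: 5/5
  4 → 5: 5/10
  5 → 6: 5/11
  6 → 7: 5/20
  7 → 10: 5/5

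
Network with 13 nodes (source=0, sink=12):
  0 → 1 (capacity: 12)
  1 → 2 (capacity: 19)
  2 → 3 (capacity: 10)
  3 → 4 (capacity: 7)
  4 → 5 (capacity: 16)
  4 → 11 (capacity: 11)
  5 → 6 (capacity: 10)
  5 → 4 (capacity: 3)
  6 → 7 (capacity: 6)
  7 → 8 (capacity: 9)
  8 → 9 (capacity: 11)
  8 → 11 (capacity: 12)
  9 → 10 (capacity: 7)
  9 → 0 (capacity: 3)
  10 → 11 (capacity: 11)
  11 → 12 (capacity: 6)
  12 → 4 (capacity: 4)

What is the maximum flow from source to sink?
Maximum flow = 6

Max flow: 6

Flow assignment:
  0 → 1: 6/12
  1 → 2: 6/19
  2 → 3: 6/10
  3 → 4: 6/7
  4 → 11: 6/11
  11 → 12: 6/6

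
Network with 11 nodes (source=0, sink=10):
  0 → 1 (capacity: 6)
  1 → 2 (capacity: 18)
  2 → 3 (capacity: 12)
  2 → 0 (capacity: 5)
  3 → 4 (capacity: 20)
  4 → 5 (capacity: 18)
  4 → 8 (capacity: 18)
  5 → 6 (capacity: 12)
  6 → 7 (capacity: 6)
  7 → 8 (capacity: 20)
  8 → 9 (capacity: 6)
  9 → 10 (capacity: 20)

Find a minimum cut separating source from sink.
Min cut value = 6, edges: (8,9)

Min cut value: 6
Partition: S = [0, 1, 2, 3, 4, 5, 6, 7, 8], T = [9, 10]
Cut edges: (8,9)

By max-flow min-cut theorem, max flow = min cut = 6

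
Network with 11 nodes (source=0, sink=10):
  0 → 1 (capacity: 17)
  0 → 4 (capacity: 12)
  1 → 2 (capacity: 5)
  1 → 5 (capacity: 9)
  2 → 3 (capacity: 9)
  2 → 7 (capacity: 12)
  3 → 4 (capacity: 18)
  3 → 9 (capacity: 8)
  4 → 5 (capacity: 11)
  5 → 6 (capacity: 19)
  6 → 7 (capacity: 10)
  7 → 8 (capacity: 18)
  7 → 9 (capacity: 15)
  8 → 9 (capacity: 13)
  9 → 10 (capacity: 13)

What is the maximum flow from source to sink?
Maximum flow = 13

Max flow: 13

Flow assignment:
  0 → 1: 5/17
  0 → 4: 8/12
  1 → 2: 5/5
  2 → 3: 5/9
  3 → 4: 2/18
  3 → 9: 3/8
  4 → 5: 10/11
  5 → 6: 10/19
  6 → 7: 10/10
  7 → 9: 10/15
  9 → 10: 13/13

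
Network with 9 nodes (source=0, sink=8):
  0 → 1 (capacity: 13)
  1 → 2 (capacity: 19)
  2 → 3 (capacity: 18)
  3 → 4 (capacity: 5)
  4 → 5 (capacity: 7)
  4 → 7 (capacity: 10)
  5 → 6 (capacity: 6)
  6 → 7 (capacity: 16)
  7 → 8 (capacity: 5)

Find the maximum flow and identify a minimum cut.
Max flow = 5, Min cut edges: (7,8)

Maximum flow: 5
Minimum cut: (7,8)
Partition: S = [0, 1, 2, 3, 4, 5, 6, 7], T = [8]

Max-flow min-cut theorem verified: both equal 5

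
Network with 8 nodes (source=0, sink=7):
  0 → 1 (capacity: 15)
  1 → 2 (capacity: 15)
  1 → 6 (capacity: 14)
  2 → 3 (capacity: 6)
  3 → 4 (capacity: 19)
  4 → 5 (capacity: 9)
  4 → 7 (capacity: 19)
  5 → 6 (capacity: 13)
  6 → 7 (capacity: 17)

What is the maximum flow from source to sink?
Maximum flow = 15

Max flow: 15

Flow assignment:
  0 → 1: 15/15
  1 → 2: 1/15
  1 → 6: 14/14
  2 → 3: 1/6
  3 → 4: 1/19
  4 → 7: 1/19
  6 → 7: 14/17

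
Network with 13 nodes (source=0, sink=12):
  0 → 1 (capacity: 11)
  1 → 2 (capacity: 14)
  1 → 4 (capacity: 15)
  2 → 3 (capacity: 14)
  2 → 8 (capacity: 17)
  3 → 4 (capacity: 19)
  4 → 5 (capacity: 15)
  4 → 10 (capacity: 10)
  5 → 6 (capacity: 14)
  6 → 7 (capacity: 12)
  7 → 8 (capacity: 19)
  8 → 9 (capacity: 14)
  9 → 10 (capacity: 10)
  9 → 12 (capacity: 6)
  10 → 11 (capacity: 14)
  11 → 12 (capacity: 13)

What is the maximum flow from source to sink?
Maximum flow = 11

Max flow: 11

Flow assignment:
  0 → 1: 11/11
  1 → 2: 6/14
  1 → 4: 5/15
  2 → 8: 6/17
  4 → 10: 5/10
  8 → 9: 6/14
  9 → 12: 6/6
  10 → 11: 5/14
  11 → 12: 5/13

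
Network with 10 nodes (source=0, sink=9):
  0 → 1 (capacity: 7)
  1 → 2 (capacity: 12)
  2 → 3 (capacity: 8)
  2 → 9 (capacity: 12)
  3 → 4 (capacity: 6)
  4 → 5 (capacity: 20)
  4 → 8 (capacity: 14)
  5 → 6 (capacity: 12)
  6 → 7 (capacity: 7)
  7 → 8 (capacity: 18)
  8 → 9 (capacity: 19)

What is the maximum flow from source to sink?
Maximum flow = 7

Max flow: 7

Flow assignment:
  0 → 1: 7/7
  1 → 2: 7/12
  2 → 9: 7/12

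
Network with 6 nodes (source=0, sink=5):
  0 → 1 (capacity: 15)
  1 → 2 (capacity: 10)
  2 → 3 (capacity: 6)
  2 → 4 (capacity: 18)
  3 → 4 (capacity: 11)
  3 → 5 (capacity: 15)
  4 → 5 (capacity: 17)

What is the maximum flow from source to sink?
Maximum flow = 10

Max flow: 10

Flow assignment:
  0 → 1: 10/15
  1 → 2: 10/10
  2 → 3: 6/6
  2 → 4: 4/18
  3 → 5: 6/15
  4 → 5: 4/17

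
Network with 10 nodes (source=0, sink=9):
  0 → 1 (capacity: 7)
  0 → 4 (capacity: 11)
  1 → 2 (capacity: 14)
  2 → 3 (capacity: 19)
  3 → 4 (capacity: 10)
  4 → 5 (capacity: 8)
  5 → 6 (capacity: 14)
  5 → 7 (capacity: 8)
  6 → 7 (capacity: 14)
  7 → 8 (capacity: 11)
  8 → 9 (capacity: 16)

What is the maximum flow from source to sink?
Maximum flow = 8

Max flow: 8

Flow assignment:
  0 → 1: 7/7
  0 → 4: 1/11
  1 → 2: 7/14
  2 → 3: 7/19
  3 → 4: 7/10
  4 → 5: 8/8
  5 → 7: 8/8
  7 → 8: 8/11
  8 → 9: 8/16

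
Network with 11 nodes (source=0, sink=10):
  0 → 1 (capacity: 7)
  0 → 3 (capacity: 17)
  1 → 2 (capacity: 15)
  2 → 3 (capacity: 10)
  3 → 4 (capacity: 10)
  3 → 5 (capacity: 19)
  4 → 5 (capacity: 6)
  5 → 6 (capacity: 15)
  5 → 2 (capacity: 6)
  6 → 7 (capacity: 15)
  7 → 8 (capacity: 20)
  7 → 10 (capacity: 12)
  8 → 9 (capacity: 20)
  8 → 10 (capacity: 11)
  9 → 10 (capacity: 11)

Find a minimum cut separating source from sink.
Min cut value = 15, edges: (6,7)

Min cut value: 15
Partition: S = [0, 1, 2, 3, 4, 5, 6], T = [7, 8, 9, 10]
Cut edges: (6,7)

By max-flow min-cut theorem, max flow = min cut = 15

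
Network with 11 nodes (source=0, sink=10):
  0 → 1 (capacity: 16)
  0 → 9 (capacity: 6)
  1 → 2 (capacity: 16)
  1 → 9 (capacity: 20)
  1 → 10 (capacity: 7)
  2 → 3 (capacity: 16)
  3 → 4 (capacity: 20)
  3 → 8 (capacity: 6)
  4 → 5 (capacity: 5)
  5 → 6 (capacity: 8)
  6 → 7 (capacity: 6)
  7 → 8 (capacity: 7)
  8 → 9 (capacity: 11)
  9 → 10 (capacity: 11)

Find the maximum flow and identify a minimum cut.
Max flow = 18, Min cut edges: (1,10), (9,10)

Maximum flow: 18
Minimum cut: (1,10), (9,10)
Partition: S = [0, 1, 2, 3, 4, 5, 6, 7, 8, 9], T = [10]

Max-flow min-cut theorem verified: both equal 18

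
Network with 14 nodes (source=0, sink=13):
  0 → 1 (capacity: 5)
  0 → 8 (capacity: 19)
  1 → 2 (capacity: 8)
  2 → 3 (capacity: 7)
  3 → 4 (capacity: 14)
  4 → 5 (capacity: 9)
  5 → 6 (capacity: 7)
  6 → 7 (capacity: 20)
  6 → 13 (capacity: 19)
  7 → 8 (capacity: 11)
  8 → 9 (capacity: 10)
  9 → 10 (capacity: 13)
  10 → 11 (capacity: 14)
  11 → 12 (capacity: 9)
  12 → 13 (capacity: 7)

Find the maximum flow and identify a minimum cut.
Max flow = 12, Min cut edges: (0,1), (12,13)

Maximum flow: 12
Minimum cut: (0,1), (12,13)
Partition: S = [0, 7, 8, 9, 10, 11, 12], T = [1, 2, 3, 4, 5, 6, 13]

Max-flow min-cut theorem verified: both equal 12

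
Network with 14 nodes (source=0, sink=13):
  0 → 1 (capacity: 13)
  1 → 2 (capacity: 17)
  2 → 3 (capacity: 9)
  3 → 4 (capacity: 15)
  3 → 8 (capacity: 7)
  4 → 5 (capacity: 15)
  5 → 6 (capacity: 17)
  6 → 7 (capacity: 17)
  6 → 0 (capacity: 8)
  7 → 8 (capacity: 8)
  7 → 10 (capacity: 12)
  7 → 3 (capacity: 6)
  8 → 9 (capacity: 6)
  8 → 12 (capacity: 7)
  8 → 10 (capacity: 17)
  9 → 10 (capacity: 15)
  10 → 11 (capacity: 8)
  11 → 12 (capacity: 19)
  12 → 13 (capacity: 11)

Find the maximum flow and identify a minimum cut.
Max flow = 9, Min cut edges: (2,3)

Maximum flow: 9
Minimum cut: (2,3)
Partition: S = [0, 1, 2], T = [3, 4, 5, 6, 7, 8, 9, 10, 11, 12, 13]

Max-flow min-cut theorem verified: both equal 9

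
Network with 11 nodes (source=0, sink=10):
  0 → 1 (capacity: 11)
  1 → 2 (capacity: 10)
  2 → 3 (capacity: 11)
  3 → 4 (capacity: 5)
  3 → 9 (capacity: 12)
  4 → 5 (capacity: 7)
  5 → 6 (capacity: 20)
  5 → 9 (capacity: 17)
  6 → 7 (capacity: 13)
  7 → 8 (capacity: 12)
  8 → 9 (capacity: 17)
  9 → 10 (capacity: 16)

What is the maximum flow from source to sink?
Maximum flow = 10

Max flow: 10

Flow assignment:
  0 → 1: 10/11
  1 → 2: 10/10
  2 → 3: 10/11
  3 → 9: 10/12
  9 → 10: 10/16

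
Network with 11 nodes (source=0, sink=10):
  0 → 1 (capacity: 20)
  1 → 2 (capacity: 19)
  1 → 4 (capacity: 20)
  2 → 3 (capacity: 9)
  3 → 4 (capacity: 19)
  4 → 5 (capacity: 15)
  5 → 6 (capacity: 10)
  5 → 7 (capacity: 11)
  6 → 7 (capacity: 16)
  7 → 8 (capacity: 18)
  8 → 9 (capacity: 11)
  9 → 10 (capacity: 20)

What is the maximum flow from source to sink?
Maximum flow = 11

Max flow: 11

Flow assignment:
  0 → 1: 11/20
  1 → 4: 11/20
  4 → 5: 11/15
  5 → 6: 4/10
  5 → 7: 7/11
  6 → 7: 4/16
  7 → 8: 11/18
  8 → 9: 11/11
  9 → 10: 11/20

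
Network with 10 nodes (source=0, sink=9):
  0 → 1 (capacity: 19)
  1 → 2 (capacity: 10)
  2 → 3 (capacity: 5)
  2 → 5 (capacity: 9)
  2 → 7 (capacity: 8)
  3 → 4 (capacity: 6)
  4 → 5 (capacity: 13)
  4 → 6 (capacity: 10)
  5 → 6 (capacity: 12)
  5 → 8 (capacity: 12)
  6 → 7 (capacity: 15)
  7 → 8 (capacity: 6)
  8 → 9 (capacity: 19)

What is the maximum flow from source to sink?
Maximum flow = 10

Max flow: 10

Flow assignment:
  0 → 1: 10/19
  1 → 2: 10/10
  2 → 5: 9/9
  2 → 7: 1/8
  5 → 8: 9/12
  7 → 8: 1/6
  8 → 9: 10/19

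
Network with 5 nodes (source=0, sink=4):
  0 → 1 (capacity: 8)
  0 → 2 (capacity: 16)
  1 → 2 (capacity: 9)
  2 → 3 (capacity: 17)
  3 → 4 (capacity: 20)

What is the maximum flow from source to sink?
Maximum flow = 17

Max flow: 17

Flow assignment:
  0 → 1: 8/8
  0 → 2: 9/16
  1 → 2: 8/9
  2 → 3: 17/17
  3 → 4: 17/20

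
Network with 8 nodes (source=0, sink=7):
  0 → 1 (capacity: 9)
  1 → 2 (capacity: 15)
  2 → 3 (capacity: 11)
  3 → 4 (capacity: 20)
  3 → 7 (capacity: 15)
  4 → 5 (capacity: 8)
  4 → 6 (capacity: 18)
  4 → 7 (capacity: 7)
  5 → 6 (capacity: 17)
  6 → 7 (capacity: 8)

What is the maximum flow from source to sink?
Maximum flow = 9

Max flow: 9

Flow assignment:
  0 → 1: 9/9
  1 → 2: 9/15
  2 → 3: 9/11
  3 → 7: 9/15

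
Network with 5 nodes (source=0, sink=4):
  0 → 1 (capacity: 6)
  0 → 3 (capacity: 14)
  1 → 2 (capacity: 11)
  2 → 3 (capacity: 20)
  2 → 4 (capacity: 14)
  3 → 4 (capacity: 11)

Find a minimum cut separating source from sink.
Min cut value = 17, edges: (0,1), (3,4)

Min cut value: 17
Partition: S = [0, 3], T = [1, 2, 4]
Cut edges: (0,1), (3,4)

By max-flow min-cut theorem, max flow = min cut = 17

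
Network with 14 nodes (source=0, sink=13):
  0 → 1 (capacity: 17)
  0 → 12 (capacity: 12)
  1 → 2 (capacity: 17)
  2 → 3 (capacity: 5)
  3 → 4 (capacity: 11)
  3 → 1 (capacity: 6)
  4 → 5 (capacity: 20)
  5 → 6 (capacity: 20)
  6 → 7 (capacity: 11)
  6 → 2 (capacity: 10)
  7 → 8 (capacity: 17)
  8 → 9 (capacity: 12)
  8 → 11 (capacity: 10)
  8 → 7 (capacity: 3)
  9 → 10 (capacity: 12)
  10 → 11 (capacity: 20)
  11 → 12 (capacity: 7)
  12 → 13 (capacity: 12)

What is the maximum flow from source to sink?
Maximum flow = 12

Max flow: 12

Flow assignment:
  0 → 1: 5/17
  0 → 12: 7/12
  1 → 2: 5/17
  2 → 3: 5/5
  3 → 4: 5/11
  4 → 5: 5/20
  5 → 6: 5/20
  6 → 7: 5/11
  7 → 8: 5/17
  8 → 11: 5/10
  11 → 12: 5/7
  12 → 13: 12/12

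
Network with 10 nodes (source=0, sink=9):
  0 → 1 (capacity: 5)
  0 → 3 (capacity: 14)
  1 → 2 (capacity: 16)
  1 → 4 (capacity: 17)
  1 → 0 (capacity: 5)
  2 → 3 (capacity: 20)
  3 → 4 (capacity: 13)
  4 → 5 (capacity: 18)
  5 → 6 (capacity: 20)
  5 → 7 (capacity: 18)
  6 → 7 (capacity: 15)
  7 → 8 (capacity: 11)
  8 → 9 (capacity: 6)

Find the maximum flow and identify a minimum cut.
Max flow = 6, Min cut edges: (8,9)

Maximum flow: 6
Minimum cut: (8,9)
Partition: S = [0, 1, 2, 3, 4, 5, 6, 7, 8], T = [9]

Max-flow min-cut theorem verified: both equal 6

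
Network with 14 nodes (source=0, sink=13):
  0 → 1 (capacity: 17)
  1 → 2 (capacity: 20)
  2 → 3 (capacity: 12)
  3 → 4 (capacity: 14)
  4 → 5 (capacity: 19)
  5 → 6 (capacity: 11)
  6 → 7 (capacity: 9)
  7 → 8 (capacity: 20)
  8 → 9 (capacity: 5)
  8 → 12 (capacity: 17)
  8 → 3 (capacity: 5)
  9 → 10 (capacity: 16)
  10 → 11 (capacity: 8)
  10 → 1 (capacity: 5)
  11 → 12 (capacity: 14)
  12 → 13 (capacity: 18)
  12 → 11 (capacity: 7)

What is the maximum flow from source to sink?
Maximum flow = 9

Max flow: 9

Flow assignment:
  0 → 1: 9/17
  1 → 2: 9/20
  2 → 3: 9/12
  3 → 4: 9/14
  4 → 5: 9/19
  5 → 6: 9/11
  6 → 7: 9/9
  7 → 8: 9/20
  8 → 12: 9/17
  12 → 13: 9/18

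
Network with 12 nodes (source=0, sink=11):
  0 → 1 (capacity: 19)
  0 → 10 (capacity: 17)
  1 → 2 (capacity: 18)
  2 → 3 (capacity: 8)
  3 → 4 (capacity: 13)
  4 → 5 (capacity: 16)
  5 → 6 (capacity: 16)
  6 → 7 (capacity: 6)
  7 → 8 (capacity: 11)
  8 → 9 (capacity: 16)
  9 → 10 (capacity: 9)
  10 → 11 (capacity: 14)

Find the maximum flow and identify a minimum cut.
Max flow = 14, Min cut edges: (10,11)

Maximum flow: 14
Minimum cut: (10,11)
Partition: S = [0, 1, 2, 3, 4, 5, 6, 7, 8, 9, 10], T = [11]

Max-flow min-cut theorem verified: both equal 14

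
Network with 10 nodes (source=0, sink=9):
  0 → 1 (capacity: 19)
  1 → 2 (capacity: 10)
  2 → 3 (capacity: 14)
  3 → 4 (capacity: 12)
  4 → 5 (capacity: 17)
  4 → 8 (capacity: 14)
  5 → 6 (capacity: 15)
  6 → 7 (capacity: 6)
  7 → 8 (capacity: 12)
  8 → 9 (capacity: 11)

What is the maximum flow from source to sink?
Maximum flow = 10

Max flow: 10

Flow assignment:
  0 → 1: 10/19
  1 → 2: 10/10
  2 → 3: 10/14
  3 → 4: 10/12
  4 → 8: 10/14
  8 → 9: 10/11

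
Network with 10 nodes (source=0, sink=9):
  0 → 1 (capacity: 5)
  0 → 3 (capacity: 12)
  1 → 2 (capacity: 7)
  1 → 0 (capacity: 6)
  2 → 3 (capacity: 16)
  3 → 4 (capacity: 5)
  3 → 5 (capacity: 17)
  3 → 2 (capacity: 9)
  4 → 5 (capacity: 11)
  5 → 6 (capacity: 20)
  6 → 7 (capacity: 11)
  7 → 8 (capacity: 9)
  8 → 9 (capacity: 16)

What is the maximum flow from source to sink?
Maximum flow = 9

Max flow: 9

Flow assignment:
  0 → 1: 5/5
  0 → 3: 4/12
  1 → 2: 5/7
  2 → 3: 5/16
  3 → 5: 9/17
  5 → 6: 9/20
  6 → 7: 9/11
  7 → 8: 9/9
  8 → 9: 9/16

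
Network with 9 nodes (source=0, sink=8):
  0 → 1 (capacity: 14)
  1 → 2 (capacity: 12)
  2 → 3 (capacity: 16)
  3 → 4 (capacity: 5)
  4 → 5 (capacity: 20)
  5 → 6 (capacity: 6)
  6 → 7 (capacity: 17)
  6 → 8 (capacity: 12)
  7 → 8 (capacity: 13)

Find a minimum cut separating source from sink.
Min cut value = 5, edges: (3,4)

Min cut value: 5
Partition: S = [0, 1, 2, 3], T = [4, 5, 6, 7, 8]
Cut edges: (3,4)

By max-flow min-cut theorem, max flow = min cut = 5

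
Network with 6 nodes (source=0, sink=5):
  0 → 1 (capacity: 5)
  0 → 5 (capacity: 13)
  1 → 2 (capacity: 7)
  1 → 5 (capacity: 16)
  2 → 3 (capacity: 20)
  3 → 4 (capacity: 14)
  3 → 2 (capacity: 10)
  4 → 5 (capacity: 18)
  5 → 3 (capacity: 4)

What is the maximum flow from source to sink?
Maximum flow = 18

Max flow: 18

Flow assignment:
  0 → 1: 5/5
  0 → 5: 13/13
  1 → 5: 5/16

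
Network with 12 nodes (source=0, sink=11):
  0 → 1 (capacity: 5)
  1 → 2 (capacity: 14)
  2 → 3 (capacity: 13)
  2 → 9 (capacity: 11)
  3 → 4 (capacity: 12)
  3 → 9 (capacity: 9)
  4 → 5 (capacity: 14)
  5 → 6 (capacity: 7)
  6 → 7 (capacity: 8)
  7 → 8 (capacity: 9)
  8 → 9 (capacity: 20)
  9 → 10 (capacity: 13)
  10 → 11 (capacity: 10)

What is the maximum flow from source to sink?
Maximum flow = 5

Max flow: 5

Flow assignment:
  0 → 1: 5/5
  1 → 2: 5/14
  2 → 9: 5/11
  9 → 10: 5/13
  10 → 11: 5/10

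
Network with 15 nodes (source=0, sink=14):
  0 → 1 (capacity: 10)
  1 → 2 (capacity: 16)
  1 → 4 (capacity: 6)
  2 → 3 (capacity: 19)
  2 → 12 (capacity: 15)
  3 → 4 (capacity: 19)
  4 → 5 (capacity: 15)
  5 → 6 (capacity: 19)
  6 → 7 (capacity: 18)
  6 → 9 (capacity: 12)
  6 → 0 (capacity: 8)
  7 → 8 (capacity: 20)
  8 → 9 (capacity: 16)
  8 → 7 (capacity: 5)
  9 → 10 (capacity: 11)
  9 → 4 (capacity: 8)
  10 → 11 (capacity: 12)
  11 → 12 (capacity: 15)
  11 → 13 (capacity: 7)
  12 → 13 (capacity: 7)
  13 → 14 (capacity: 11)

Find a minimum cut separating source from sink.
Min cut value = 10, edges: (0,1)

Min cut value: 10
Partition: S = [0], T = [1, 2, 3, 4, 5, 6, 7, 8, 9, 10, 11, 12, 13, 14]
Cut edges: (0,1)

By max-flow min-cut theorem, max flow = min cut = 10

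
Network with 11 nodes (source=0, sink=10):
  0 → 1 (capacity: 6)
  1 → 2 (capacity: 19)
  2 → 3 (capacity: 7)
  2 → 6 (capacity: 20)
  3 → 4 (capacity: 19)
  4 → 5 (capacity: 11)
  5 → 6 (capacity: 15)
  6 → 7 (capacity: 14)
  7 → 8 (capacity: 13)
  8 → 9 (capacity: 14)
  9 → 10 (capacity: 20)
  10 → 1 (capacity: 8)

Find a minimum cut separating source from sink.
Min cut value = 6, edges: (0,1)

Min cut value: 6
Partition: S = [0], T = [1, 2, 3, 4, 5, 6, 7, 8, 9, 10]
Cut edges: (0,1)

By max-flow min-cut theorem, max flow = min cut = 6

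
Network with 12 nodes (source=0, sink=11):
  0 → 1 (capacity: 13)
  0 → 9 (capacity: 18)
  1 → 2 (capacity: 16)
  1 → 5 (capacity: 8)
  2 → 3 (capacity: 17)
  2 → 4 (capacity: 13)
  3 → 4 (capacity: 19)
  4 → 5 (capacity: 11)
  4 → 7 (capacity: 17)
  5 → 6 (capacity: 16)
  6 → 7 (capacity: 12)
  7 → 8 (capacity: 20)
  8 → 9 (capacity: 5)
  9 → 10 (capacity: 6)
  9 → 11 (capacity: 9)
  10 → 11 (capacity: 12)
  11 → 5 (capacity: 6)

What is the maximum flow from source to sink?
Maximum flow = 15

Max flow: 15

Flow assignment:
  0 → 1: 5/13
  0 → 9: 10/18
  1 → 2: 5/16
  2 → 4: 5/13
  4 → 7: 5/17
  7 → 8: 5/20
  8 → 9: 5/5
  9 → 10: 6/6
  9 → 11: 9/9
  10 → 11: 6/12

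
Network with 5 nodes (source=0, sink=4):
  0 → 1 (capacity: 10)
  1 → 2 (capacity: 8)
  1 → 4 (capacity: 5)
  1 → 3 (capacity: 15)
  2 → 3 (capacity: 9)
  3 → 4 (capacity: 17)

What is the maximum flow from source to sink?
Maximum flow = 10

Max flow: 10

Flow assignment:
  0 → 1: 10/10
  1 → 4: 5/5
  1 → 3: 5/15
  3 → 4: 5/17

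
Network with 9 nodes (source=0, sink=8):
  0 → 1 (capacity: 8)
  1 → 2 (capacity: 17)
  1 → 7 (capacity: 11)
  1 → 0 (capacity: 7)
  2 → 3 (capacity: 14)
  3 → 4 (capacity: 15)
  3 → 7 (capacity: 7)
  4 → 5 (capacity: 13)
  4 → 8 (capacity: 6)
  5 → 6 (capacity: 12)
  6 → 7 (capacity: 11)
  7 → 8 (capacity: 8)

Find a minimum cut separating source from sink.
Min cut value = 8, edges: (0,1)

Min cut value: 8
Partition: S = [0], T = [1, 2, 3, 4, 5, 6, 7, 8]
Cut edges: (0,1)

By max-flow min-cut theorem, max flow = min cut = 8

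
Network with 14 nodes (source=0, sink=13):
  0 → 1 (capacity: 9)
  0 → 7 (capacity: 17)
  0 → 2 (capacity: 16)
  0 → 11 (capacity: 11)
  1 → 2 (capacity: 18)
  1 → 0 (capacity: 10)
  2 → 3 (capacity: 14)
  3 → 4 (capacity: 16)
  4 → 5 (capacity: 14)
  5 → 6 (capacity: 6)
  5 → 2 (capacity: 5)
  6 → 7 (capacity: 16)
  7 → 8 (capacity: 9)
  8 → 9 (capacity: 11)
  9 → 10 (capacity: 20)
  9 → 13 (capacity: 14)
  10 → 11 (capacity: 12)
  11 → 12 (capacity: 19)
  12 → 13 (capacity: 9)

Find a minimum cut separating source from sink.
Min cut value = 18, edges: (7,8), (12,13)

Min cut value: 18
Partition: S = [0, 1, 2, 3, 4, 5, 6, 7, 10, 11, 12], T = [8, 9, 13]
Cut edges: (7,8), (12,13)

By max-flow min-cut theorem, max flow = min cut = 18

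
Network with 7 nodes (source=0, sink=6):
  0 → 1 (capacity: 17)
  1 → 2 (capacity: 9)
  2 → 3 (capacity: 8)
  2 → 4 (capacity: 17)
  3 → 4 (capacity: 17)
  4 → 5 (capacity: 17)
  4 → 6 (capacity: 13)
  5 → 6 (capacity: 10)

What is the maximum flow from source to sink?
Maximum flow = 9

Max flow: 9

Flow assignment:
  0 → 1: 9/17
  1 → 2: 9/9
  2 → 4: 9/17
  4 → 6: 9/13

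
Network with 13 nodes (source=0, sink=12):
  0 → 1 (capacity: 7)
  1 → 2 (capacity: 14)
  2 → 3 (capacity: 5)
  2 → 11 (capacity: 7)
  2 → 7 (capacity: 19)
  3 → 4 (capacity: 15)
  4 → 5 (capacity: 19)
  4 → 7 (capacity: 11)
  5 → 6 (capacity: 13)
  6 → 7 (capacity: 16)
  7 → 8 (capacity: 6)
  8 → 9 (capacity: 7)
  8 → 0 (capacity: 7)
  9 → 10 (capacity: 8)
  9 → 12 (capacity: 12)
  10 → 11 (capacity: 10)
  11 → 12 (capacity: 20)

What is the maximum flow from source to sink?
Maximum flow = 7

Max flow: 7

Flow assignment:
  0 → 1: 7/7
  1 → 2: 7/14
  2 → 11: 7/7
  11 → 12: 7/20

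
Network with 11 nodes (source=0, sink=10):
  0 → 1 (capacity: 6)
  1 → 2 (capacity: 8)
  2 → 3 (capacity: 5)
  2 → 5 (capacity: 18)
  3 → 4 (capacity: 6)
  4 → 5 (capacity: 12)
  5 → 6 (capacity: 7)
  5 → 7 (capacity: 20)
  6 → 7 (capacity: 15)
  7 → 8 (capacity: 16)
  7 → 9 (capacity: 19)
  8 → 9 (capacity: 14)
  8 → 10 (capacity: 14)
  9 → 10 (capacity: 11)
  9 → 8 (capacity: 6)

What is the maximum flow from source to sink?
Maximum flow = 6

Max flow: 6

Flow assignment:
  0 → 1: 6/6
  1 → 2: 6/8
  2 → 5: 6/18
  5 → 7: 6/20
  7 → 8: 6/16
  8 → 10: 6/14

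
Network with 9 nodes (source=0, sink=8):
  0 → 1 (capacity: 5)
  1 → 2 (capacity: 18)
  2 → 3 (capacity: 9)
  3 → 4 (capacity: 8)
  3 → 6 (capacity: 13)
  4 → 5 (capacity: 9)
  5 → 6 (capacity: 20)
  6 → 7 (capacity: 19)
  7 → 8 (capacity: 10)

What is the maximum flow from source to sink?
Maximum flow = 5

Max flow: 5

Flow assignment:
  0 → 1: 5/5
  1 → 2: 5/18
  2 → 3: 5/9
  3 → 6: 5/13
  6 → 7: 5/19
  7 → 8: 5/10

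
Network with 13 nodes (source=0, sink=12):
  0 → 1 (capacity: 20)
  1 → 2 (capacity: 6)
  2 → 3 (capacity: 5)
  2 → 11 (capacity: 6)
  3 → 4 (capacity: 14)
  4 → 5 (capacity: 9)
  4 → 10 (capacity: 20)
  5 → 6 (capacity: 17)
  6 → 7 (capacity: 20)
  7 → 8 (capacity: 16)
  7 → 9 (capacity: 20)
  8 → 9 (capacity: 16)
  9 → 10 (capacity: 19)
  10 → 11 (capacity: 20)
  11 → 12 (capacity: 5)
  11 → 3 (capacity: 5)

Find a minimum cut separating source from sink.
Min cut value = 5, edges: (11,12)

Min cut value: 5
Partition: S = [0, 1, 2, 3, 4, 5, 6, 7, 8, 9, 10, 11], T = [12]
Cut edges: (11,12)

By max-flow min-cut theorem, max flow = min cut = 5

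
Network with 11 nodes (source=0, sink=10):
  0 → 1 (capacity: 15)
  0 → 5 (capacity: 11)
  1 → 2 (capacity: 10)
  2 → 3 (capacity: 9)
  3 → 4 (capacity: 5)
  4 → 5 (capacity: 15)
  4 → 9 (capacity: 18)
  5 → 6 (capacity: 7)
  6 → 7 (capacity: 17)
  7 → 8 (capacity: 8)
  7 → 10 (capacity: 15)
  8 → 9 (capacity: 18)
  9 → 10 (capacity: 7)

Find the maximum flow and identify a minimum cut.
Max flow = 12, Min cut edges: (3,4), (5,6)

Maximum flow: 12
Minimum cut: (3,4), (5,6)
Partition: S = [0, 1, 2, 3, 5], T = [4, 6, 7, 8, 9, 10]

Max-flow min-cut theorem verified: both equal 12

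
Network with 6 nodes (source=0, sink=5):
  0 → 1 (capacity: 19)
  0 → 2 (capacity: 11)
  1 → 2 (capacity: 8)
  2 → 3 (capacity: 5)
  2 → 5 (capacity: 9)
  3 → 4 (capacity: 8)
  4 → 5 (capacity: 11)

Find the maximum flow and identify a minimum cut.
Max flow = 14, Min cut edges: (2,3), (2,5)

Maximum flow: 14
Minimum cut: (2,3), (2,5)
Partition: S = [0, 1, 2], T = [3, 4, 5]

Max-flow min-cut theorem verified: both equal 14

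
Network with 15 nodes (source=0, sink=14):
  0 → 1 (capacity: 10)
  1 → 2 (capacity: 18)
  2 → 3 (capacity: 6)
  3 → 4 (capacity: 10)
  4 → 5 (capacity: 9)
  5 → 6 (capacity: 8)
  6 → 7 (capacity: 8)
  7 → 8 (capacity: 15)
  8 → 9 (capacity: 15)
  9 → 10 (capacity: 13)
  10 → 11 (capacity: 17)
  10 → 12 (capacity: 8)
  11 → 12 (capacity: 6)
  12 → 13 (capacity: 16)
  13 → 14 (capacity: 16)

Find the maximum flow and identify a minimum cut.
Max flow = 6, Min cut edges: (2,3)

Maximum flow: 6
Minimum cut: (2,3)
Partition: S = [0, 1, 2], T = [3, 4, 5, 6, 7, 8, 9, 10, 11, 12, 13, 14]

Max-flow min-cut theorem verified: both equal 6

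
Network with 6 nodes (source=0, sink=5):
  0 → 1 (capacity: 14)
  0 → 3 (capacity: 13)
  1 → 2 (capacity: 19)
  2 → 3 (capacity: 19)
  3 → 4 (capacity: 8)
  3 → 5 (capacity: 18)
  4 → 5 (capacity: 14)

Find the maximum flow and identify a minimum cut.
Max flow = 26, Min cut edges: (3,4), (3,5)

Maximum flow: 26
Minimum cut: (3,4), (3,5)
Partition: S = [0, 1, 2, 3], T = [4, 5]

Max-flow min-cut theorem verified: both equal 26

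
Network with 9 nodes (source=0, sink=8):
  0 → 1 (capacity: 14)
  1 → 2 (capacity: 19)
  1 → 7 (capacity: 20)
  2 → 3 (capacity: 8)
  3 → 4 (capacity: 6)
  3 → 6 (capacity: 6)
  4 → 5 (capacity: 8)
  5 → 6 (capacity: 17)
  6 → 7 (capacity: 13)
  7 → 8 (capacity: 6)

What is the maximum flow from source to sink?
Maximum flow = 6

Max flow: 6

Flow assignment:
  0 → 1: 6/14
  1 → 7: 6/20
  7 → 8: 6/6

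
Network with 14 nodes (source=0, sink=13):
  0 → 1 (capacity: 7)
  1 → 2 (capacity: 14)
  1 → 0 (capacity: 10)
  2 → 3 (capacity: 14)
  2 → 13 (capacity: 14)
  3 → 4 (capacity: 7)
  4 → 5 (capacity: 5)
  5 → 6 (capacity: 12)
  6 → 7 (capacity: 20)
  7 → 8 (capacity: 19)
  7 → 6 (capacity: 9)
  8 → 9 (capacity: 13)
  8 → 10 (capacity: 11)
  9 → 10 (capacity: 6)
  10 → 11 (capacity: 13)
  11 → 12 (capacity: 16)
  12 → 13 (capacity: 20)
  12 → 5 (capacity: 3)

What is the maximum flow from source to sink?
Maximum flow = 7

Max flow: 7

Flow assignment:
  0 → 1: 7/7
  1 → 2: 7/14
  2 → 13: 7/14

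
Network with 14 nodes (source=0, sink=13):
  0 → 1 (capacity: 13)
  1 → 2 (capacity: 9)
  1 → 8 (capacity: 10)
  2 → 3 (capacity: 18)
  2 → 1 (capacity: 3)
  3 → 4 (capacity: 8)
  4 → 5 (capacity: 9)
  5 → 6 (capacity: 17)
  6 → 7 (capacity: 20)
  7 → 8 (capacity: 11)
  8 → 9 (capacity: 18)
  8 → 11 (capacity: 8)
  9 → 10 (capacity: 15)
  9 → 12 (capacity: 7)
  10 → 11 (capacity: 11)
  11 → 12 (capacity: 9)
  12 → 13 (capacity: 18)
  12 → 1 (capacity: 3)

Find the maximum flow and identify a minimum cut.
Max flow = 13, Min cut edges: (0,1)

Maximum flow: 13
Minimum cut: (0,1)
Partition: S = [0], T = [1, 2, 3, 4, 5, 6, 7, 8, 9, 10, 11, 12, 13]

Max-flow min-cut theorem verified: both equal 13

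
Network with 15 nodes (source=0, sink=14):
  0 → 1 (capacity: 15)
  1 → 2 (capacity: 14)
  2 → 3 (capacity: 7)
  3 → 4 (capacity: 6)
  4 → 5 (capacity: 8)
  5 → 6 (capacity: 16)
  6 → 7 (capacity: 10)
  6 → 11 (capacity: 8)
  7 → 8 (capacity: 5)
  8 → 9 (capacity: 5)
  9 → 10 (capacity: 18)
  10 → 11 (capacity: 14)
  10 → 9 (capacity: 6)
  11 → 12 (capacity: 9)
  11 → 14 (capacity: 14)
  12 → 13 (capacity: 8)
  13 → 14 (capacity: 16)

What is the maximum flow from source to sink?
Maximum flow = 6

Max flow: 6

Flow assignment:
  0 → 1: 6/15
  1 → 2: 6/14
  2 → 3: 6/7
  3 → 4: 6/6
  4 → 5: 6/8
  5 → 6: 6/16
  6 → 11: 6/8
  11 → 14: 6/14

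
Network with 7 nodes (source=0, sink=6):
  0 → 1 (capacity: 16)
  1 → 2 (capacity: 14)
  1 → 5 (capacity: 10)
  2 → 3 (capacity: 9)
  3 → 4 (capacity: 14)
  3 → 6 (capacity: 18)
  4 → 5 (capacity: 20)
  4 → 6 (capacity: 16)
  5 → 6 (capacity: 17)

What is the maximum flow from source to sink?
Maximum flow = 16

Max flow: 16

Flow assignment:
  0 → 1: 16/16
  1 → 2: 6/14
  1 → 5: 10/10
  2 → 3: 6/9
  3 → 6: 6/18
  5 → 6: 10/17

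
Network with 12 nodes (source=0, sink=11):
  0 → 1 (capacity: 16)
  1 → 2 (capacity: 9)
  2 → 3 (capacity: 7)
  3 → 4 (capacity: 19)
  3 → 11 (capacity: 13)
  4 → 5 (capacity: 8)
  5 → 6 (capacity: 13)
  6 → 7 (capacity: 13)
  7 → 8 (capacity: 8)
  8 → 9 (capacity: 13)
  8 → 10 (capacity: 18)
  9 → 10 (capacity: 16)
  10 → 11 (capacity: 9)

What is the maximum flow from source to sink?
Maximum flow = 7

Max flow: 7

Flow assignment:
  0 → 1: 7/16
  1 → 2: 7/9
  2 → 3: 7/7
  3 → 11: 7/13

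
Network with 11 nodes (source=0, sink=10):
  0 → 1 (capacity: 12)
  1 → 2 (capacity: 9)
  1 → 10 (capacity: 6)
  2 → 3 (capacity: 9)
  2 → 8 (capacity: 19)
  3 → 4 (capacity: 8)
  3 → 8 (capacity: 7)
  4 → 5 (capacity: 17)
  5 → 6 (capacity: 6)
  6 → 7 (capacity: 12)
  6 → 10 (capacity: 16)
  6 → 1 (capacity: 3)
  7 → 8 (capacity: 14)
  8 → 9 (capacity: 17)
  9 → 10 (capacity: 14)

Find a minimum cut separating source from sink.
Min cut value = 12, edges: (0,1)

Min cut value: 12
Partition: S = [0], T = [1, 2, 3, 4, 5, 6, 7, 8, 9, 10]
Cut edges: (0,1)

By max-flow min-cut theorem, max flow = min cut = 12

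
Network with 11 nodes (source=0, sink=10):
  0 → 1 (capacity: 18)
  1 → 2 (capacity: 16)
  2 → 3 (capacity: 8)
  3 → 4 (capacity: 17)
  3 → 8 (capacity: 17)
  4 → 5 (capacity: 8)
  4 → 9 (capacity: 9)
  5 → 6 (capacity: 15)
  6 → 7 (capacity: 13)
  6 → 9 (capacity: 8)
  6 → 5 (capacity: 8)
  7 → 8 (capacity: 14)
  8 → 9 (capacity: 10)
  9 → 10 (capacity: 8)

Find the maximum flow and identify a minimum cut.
Max flow = 8, Min cut edges: (9,10)

Maximum flow: 8
Minimum cut: (9,10)
Partition: S = [0, 1, 2, 3, 4, 5, 6, 7, 8, 9], T = [10]

Max-flow min-cut theorem verified: both equal 8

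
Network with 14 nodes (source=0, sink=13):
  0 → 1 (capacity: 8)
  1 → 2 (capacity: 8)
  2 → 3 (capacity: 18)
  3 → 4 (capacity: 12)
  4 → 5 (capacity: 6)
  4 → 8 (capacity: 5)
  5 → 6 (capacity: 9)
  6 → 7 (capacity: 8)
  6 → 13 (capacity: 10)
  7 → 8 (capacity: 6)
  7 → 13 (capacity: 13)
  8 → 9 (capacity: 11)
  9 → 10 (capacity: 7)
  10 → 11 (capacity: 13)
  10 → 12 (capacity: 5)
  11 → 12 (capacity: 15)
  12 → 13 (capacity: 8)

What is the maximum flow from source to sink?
Maximum flow = 8

Max flow: 8

Flow assignment:
  0 → 1: 8/8
  1 → 2: 8/8
  2 → 3: 8/18
  3 → 4: 8/12
  4 → 5: 6/6
  4 → 8: 2/5
  5 → 6: 6/9
  6 → 13: 6/10
  8 → 9: 2/11
  9 → 10: 2/7
  10 → 12: 2/5
  12 → 13: 2/8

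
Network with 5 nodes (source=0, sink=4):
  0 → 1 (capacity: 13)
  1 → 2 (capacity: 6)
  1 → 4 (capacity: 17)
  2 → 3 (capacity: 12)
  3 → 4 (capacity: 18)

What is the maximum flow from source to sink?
Maximum flow = 13

Max flow: 13

Flow assignment:
  0 → 1: 13/13
  1 → 4: 13/17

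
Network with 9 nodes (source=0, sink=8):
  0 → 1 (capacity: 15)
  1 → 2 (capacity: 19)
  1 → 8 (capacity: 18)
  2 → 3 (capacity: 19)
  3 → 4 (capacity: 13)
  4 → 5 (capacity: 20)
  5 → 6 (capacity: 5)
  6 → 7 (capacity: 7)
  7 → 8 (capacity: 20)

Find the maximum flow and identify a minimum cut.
Max flow = 15, Min cut edges: (0,1)

Maximum flow: 15
Minimum cut: (0,1)
Partition: S = [0], T = [1, 2, 3, 4, 5, 6, 7, 8]

Max-flow min-cut theorem verified: both equal 15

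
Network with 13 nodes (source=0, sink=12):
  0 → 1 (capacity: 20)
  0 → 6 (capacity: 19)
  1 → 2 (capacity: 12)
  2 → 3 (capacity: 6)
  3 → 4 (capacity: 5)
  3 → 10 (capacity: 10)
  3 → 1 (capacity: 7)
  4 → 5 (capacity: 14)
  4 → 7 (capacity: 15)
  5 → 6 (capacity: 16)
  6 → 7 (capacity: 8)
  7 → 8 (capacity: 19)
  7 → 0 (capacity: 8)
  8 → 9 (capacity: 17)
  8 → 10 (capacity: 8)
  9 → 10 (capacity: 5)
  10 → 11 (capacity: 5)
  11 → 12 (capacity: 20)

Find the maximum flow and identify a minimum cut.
Max flow = 5, Min cut edges: (10,11)

Maximum flow: 5
Minimum cut: (10,11)
Partition: S = [0, 1, 2, 3, 4, 5, 6, 7, 8, 9, 10], T = [11, 12]

Max-flow min-cut theorem verified: both equal 5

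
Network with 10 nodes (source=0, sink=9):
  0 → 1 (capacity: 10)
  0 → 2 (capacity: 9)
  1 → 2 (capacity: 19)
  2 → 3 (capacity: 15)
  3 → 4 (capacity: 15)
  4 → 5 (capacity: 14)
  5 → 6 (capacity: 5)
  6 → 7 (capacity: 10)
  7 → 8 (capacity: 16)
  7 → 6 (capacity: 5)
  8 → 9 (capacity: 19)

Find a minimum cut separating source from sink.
Min cut value = 5, edges: (5,6)

Min cut value: 5
Partition: S = [0, 1, 2, 3, 4, 5], T = [6, 7, 8, 9]
Cut edges: (5,6)

By max-flow min-cut theorem, max flow = min cut = 5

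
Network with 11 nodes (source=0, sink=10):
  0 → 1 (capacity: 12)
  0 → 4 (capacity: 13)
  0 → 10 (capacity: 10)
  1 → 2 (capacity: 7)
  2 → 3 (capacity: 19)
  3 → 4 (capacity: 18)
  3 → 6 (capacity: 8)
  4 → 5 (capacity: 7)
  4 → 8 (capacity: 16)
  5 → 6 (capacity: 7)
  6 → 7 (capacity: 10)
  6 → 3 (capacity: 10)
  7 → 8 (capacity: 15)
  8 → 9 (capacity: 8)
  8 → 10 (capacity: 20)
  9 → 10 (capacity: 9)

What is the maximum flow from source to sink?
Maximum flow = 30

Max flow: 30

Flow assignment:
  0 → 1: 7/12
  0 → 4: 13/13
  0 → 10: 10/10
  1 → 2: 7/7
  2 → 3: 7/19
  3 → 4: 3/18
  3 → 6: 4/8
  4 → 8: 16/16
  6 → 7: 4/10
  7 → 8: 4/15
  8 → 10: 20/20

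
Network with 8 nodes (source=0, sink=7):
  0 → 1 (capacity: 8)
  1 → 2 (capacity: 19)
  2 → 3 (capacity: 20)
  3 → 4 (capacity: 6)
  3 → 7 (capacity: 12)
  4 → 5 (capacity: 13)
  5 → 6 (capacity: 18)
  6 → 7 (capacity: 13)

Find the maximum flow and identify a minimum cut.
Max flow = 8, Min cut edges: (0,1)

Maximum flow: 8
Minimum cut: (0,1)
Partition: S = [0], T = [1, 2, 3, 4, 5, 6, 7]

Max-flow min-cut theorem verified: both equal 8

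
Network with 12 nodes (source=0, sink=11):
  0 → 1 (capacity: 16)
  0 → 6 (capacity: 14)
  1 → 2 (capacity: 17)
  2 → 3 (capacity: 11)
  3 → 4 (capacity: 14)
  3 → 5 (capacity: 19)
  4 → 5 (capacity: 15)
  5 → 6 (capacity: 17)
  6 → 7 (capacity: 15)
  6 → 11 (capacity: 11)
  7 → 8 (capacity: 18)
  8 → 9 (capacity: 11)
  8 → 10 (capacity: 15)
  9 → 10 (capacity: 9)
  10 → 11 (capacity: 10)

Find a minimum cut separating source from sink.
Min cut value = 21, edges: (6,11), (10,11)

Min cut value: 21
Partition: S = [0, 1, 2, 3, 4, 5, 6, 7, 8, 9, 10], T = [11]
Cut edges: (6,11), (10,11)

By max-flow min-cut theorem, max flow = min cut = 21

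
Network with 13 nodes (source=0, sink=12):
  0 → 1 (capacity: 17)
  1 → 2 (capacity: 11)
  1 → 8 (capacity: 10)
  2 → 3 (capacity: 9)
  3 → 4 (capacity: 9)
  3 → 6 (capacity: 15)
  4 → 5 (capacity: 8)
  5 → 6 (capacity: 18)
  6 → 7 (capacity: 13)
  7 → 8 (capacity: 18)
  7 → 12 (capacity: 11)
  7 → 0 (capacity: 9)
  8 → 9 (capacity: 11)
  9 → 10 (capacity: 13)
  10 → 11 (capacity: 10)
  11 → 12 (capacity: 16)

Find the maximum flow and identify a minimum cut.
Max flow = 17, Min cut edges: (0,1)

Maximum flow: 17
Minimum cut: (0,1)
Partition: S = [0], T = [1, 2, 3, 4, 5, 6, 7, 8, 9, 10, 11, 12]

Max-flow min-cut theorem verified: both equal 17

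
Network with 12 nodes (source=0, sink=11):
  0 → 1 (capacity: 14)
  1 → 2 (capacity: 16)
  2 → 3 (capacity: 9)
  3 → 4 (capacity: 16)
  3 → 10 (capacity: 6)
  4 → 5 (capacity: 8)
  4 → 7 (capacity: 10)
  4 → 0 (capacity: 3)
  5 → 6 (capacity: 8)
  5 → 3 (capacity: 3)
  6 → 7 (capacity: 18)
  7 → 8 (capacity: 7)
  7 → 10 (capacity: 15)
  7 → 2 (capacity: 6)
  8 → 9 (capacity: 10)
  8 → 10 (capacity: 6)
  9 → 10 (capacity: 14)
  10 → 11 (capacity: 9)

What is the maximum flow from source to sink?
Maximum flow = 9

Max flow: 9

Flow assignment:
  0 → 1: 9/14
  1 → 2: 9/16
  2 → 3: 9/9
  3 → 4: 3/16
  3 → 10: 6/6
  4 → 7: 3/10
  7 → 10: 3/15
  10 → 11: 9/9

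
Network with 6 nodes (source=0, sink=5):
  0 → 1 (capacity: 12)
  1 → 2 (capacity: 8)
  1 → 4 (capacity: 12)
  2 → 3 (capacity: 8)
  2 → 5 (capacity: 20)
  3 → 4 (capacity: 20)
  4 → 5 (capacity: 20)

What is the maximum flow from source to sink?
Maximum flow = 12

Max flow: 12

Flow assignment:
  0 → 1: 12/12
  1 → 2: 8/8
  1 → 4: 4/12
  2 → 5: 8/20
  4 → 5: 4/20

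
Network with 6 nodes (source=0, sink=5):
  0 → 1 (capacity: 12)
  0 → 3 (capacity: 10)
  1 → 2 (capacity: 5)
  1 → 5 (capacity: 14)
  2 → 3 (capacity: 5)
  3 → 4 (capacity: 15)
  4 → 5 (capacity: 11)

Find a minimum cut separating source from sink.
Min cut value = 22, edges: (0,1), (0,3)

Min cut value: 22
Partition: S = [0], T = [1, 2, 3, 4, 5]
Cut edges: (0,1), (0,3)

By max-flow min-cut theorem, max flow = min cut = 22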